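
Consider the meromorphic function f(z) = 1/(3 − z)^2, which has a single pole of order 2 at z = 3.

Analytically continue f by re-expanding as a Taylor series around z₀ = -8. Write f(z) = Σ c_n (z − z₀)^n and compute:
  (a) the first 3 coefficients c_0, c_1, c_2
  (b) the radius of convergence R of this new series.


Let w = z − z₀, so z = z₀ + w.
Then 3 − z = 3 − (z₀ + w) = (3 − z₀) − w = 11 − w.
f(z) = 1/(11 − w)^2 = (1/(11)^2) · (1 − w/(11))^{−2}.
By the binomial series (1−u)^{−2} = Σ_{n≥0} C(n+1, 1) u^n for |u|<1, with u = w/(11):
  c_n = C(n+1, 1) / (11)^(n+2).
  c_0 = 1/(11)^2 = 1/121.
  c_1 = 2/(11)^3 = 2/1331.
  c_2 = 3/(11)^4 = 3/14641.
The series is valid for |w/d| < 1, i.e. |z − z₀| < |d|.
Radius of convergence: R = |3 − z₀| = |11| = 11 (distance from z₀ to the singularity z = 3).

c_0 = 1/121, c_1 = 2/1331, c_2 = 3/14641; R = 11.


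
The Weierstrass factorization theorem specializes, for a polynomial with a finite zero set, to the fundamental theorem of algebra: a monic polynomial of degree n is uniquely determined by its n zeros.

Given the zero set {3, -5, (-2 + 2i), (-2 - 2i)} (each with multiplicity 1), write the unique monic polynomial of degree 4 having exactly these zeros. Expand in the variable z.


The polynomial is p(z) = ∏_{α ∈ S} (z − α), where S = {3, -5, (-2 + 2i), (-2 - 2i)}.
Expanding the product yields: p(z) = z^4 + 6·z^3 + z^2 -44·z -120.
Note conjugate pairs combine to real quadratics: (z − (-2+2i))(z − (-2−2i)) = z² + 4z + 8.
The resulting polynomial has degree 4 and real coefficients as required.

p(z) = z^4 + 6·z^3 + z^2 -44·z -120.


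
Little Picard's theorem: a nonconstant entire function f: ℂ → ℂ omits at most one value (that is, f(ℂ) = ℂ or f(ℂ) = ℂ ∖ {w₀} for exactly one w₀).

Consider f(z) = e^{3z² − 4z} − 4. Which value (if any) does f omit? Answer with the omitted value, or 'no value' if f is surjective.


Little Picard bounds the complement of f(ℂ) to at most one point.
The exponent g(z) = 3z² − 4z is a nonconstant polynomial, hence surjective onto ℂ. So e^{g(z)} takes every value in {e^w : w ∈ ℂ} = ℂ ∖ {0}. Adding -4 shifts the range to ℂ ∖ {-4}. f omits exactly -4.

Omitted value: -4.


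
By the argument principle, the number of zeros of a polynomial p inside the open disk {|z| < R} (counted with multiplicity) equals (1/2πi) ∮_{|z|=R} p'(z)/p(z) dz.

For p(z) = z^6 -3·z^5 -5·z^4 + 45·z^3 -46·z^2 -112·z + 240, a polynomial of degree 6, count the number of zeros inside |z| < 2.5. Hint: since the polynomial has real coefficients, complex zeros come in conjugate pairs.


The zeros of p are: -3, (2 + 2i), (2 - 2i), -2, (2 + 1i), (2 - 1i).
Their magnitudes are: 3, 2.828, 2.828, 2, 2.236, 2.236.
Zeros with |z| < R = 2.5: -2, (2 + 1i), (2 - 1i).
Count = 3.
By the argument principle, (1/2πi) ∮_{|z|=R} p'(z)/p(z) dz equals exactly this count.

Number of zeros inside |z| < 2.5: 3.


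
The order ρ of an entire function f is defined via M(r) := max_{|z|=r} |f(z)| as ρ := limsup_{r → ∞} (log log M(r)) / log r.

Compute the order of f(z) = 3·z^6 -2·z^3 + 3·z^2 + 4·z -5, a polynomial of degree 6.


|f(z)| ≤ Σ|c_k|·r^k = O(r^6) as r → ∞. Polynomial growth is O(e^{r^ε}) for every ε > 0 (since r^6/e^{r^ε} → 0), so ρ ≤ ε for all ε > 0, i.e. ρ = 0. Every nonconstant polynomial has order 0.
Therefore ρ = 0.

Order ρ = 0.


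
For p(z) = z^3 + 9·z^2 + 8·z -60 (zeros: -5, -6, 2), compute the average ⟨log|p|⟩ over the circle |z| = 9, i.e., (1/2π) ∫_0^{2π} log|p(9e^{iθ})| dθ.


Zeros: -6, -5, 2; r = 9.
Inside |z| < r: -6, -5, 2. Outside (|z| ≥ r): ∅.
p(0) = -60, so log|p(0)| = log(60) = 4.0943.
Apply Jensen: I(r) = log|p(0)| + Σ_k log(r/|z_k|), summed over zeros inside |z| < r.
  log(r/|z_k|) for z_k = -5: log(9/5) = 0.5878
  log(r/|z_k|) for z_k = -6: log(9/6) = 0.4055
  log(r/|z_k|) for z_k = 2: log(9/2) = 1.5041
Sum over inside zeros: 2.4973.
I(r) = log|p(0)| + (inside sum) = 4.0943 + 2.4973 = 6.5917.
Closed form (all zeros inside, monic): I(r) = n·log(r) = 3·log(9) = 6.5917. ✓

I(r) ≈ 6.5917.


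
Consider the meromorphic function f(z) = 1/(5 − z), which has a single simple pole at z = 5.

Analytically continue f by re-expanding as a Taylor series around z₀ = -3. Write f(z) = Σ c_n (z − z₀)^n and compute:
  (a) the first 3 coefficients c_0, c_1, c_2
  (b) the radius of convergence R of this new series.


Let w = z − z₀, so z = z₀ + w.
Then 5 − z = 5 − (z₀ + w) = (5 − z₀) − w = 8 − w.
f(z) = 1/(8 − w) = (1/(8)) · 1/(1 − w/(8)) = Σ_{n≥0} w^n / (8)^(n+1).
So c_n = 1/(8)^(n+1):
  c_0 = 1/(8)^1 = 1/8.
  c_1 = 1/(8)^2 = 1/64.
  c_2 = 1/(8)^3 = 1/512.
The series is valid for |w/d| < 1, i.e. |z − z₀| < |d|.
Radius of convergence: R = |5 − z₀| = |8| = 8 (distance from z₀ to the singularity z = 5).

c_0 = 1/8, c_1 = 1/64, c_2 = 1/512; R = 8.


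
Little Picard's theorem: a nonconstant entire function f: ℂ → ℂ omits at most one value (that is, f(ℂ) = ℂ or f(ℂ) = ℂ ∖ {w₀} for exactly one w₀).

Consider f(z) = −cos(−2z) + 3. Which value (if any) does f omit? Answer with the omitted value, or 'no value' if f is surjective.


Little Picard bounds the complement of f(ℂ) to at most one point.
cos is entire and surjective onto ℂ: for every w ∈ ℂ, cos(ζ) = w has a solution ζ ∈ ℂ (e.g., via the complex inverse arccos). With ζ = −2z this gives z = ζ/(-2). Then -1·cos(−2z) takes every value in -1·ℂ = ℂ, and adding 3 is a bijection of ℂ. So f is surjective and omits no value. (Note: only on the real line is cos bounded by [−1, 1].)

Omitted value: no value.


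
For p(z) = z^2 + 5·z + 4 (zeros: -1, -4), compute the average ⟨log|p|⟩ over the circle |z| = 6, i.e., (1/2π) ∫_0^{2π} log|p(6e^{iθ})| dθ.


Zeros: -4, -1; r = 6.
Inside |z| < r: -4, -1. Outside (|z| ≥ r): ∅.
p(0) = 4, so log|p(0)| = log(4) = 1.3863.
Apply Jensen: I(r) = log|p(0)| + Σ_k log(r/|z_k|), summed over zeros inside |z| < r.
  log(r/|z_k|) for z_k = -1: log(6/1) = 1.7918
  log(r/|z_k|) for z_k = -4: log(6/4) = 0.4055
Sum over inside zeros: 2.1972.
I(r) = log|p(0)| + (inside sum) = 1.3863 + 2.1972 = 3.5835.
Closed form (all zeros inside, monic): I(r) = n·log(r) = 2·log(6) = 3.5835. ✓

I(r) ≈ 3.5835.


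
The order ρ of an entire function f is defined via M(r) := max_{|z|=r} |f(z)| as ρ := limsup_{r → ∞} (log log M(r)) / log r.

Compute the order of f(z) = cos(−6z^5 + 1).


Write cos(w) = (e^{iw} ± e^{−iw})/(2 or 2i), so |cos(w)| ≤ e^{|w|}. With w = −6z^5 + 1, |w| ≤ 6r^5 + 1 on |z|=r, giving M(r) ≤ e^{6r^5 + 1} and ρ ≤ 5. For the lower bound, choose z on |z|=r with -6z^5 purely imaginary of modulus 6r^5; then |cos(−6z^5 + 1)| grows like e^{6r^5}/2, so ρ ≥ 5. Hence ρ = 5.
Therefore ρ = 5.

Order ρ = 5.


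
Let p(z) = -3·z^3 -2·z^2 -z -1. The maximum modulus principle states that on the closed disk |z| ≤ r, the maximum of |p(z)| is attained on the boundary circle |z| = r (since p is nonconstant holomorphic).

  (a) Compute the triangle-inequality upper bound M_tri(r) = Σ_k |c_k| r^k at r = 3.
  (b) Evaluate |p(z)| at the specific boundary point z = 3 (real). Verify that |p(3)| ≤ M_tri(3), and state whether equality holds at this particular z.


Coefficients: c_0 = -1, c_1 = -1, c_2 = -2, c_3 = -3. Radius r = 3.
Part (a). Triangle bound: M_tri(r) = Σ_k |c_k| r^k
  = |-1|·3^0 + |-1|·3^1 + |-2|·3^2 + |-3|·3^3
  = 1 + 3 + 18 + 81 = 103.
This bounds M(r) := max_{|z|=r} |p(z)| from above; equality holds iff all terms c_k z^k can be made to align in phase at a single z on |z|=r.
Part (b). At z = 3 (real, on the circle |z| = r):
  p(3) = (-1)·3^0 + (-1)·3^1 + (-2)·3^2 + (-3)·3^3 = -103.
  |p(3)| = 103.
Since all nonzero coefficients share the same sign, |p(3)| = 103 = M_tri(3); the triangle bound is attained at z = 3, so in fact M(r) = 103.

M_tri(3) = 103; |p(3)| = 103; equality at z=3: yes.


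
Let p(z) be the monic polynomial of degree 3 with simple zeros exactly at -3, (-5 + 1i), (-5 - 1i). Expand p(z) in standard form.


The polynomial is p(z) = ∏_{α ∈ S} (z − α), where S = {-3, (-5 + 1i), (-5 - 1i)}.
Expanding the product yields: p(z) = z^3 + 13·z^2 + 56·z + 78.
Note conjugate pairs combine to real quadratics: (z − (-5+1i))(z − (-5−1i)) = z² + 10z + 26.
The resulting polynomial has degree 3 and real coefficients as required.

p(z) = z^3 + 13·z^2 + 56·z + 78.


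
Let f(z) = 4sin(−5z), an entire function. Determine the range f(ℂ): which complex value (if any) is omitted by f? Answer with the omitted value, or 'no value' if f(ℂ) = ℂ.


Little Picard bounds the complement of f(ℂ) to at most one point.
sin is entire and surjective onto ℂ: for every w ∈ ℂ, sin(ζ) = w has a solution ζ ∈ ℂ (e.g., via the complex inverse arcsin). With ζ = −5z this gives z = ζ/(-5). Then 4·sin(−5z) takes every value in 4·ℂ = ℂ, and adding 0 is a bijection of ℂ. So f is surjective and omits no value. (Note: only on the real line is sin bounded by [−1, 1].)

Omitted value: no value.


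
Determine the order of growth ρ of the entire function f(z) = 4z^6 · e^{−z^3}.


M(r) = max_{|z|=r} |4|·|z|^6·|e^{−z^3}| = 4·r^6 · e^{1r^3} (the factors attain their maxima compatibly on |z|=r). Then log M(r) = log 4 + 6·log r + 1r^3, dominated by the last term, so log log M(r) ~ 3·log r. The polynomial factor 4z^6 contributes only a log r term and does not affect the order. ρ = 3.
Therefore ρ = 3.

Order ρ = 3.


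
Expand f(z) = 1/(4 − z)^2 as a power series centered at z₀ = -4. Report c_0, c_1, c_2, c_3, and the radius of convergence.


Let w = z − z₀, so z = z₀ + w.
Then 4 − z = 4 − (z₀ + w) = (4 − z₀) − w = 8 − w.
f(z) = 1/(8 − w)^2 = (1/(8)^2) · (1 − w/(8))^{−2}.
By the binomial series (1−u)^{−2} = Σ_{n≥0} C(n+1, 1) u^n for |u|<1, with u = w/(8):
  c_n = C(n+1, 1) / (8)^(n+2).
  c_0 = 1/(8)^2 = 1/64.
  c_1 = 2/(8)^3 = 1/256.
  c_2 = 3/(8)^4 = 3/4096.
  c_3 = 4/(8)^5 = 1/8192.
The series is valid for |w/d| < 1, i.e. |z − z₀| < |d|.
Radius of convergence: R = |4 − z₀| = |8| = 8 (distance from z₀ to the singularity z = 4).

c_0 = 1/64, c_1 = 1/256, c_2 = 3/4096, c_3 = 1/8192; R = 8.


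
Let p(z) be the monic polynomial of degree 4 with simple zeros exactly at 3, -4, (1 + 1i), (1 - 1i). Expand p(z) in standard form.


The polynomial is p(z) = ∏_{α ∈ S} (z − α), where S = {3, -4, (1 + 1i), (1 - 1i)}.
Expanding the product yields: p(z) = z^4 -z^3 -12·z^2 + 26·z -24.
Note conjugate pairs combine to real quadratics: (z − (1+1i))(z − (1−1i)) = z² − 2z + 2.
The resulting polynomial has degree 4 and real coefficients as required.

p(z) = z^4 -z^3 -12·z^2 + 26·z -24.


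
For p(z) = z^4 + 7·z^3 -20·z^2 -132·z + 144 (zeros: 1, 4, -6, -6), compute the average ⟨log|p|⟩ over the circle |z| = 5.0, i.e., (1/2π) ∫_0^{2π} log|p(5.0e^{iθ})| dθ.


Zeros: -6, -6, 1, 4; r = 5.0.
Inside |z| < r: 1, 4. Outside (|z| ≥ r): -6, -6.
p(0) = 144, so log|p(0)| = log(144) = 4.9698.
Apply Jensen: I(r) = log|p(0)| + Σ_k log(r/|z_k|), summed over zeros inside |z| < r.
  log(r/|z_k|) for z_k = 1: log(5.0/1) = 1.6094
  log(r/|z_k|) for z_k = 4: log(5.0/4) = 0.2231
  Outside zeros (-6, -6) contribute nothing to the Jensen sum.
Sum over inside zeros: 1.8326.
I(r) = log|p(0)| + (inside sum) = 4.9698 + 1.8326 = 6.8024.
Note: since some zeros are outside |z| ≤ r, the simplified n·log(r) form does NOT apply — only the inside zeros contribute.

I(r) ≈ 6.8024.


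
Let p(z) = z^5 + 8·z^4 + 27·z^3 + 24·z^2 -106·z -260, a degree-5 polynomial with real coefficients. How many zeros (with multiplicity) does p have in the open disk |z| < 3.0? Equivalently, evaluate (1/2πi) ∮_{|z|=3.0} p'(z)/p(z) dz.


The zeros of p are: (-3 + 1i), (-3 - 1i), (-2 + 3i), (-2 - 3i), 2.
Their magnitudes are: 3.162, 3.162, 3.606, 3.606, 2.
Zeros with |z| < R = 3.0: 2.
Count = 1.
By the argument principle, (1/2πi) ∮_{|z|=R} p'(z)/p(z) dz equals exactly this count.

Number of zeros inside |z| < 3.0: 1.


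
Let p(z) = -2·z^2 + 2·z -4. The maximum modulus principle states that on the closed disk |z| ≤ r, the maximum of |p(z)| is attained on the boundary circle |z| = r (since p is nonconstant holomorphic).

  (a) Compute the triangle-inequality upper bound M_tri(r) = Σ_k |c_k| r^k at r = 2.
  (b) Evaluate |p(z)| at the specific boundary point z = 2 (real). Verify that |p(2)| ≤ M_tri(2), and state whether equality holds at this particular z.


Coefficients: c_0 = -4, c_1 = 2, c_2 = -2. Radius r = 2.
Part (a). Triangle bound: M_tri(r) = Σ_k |c_k| r^k
  = |-4|·2^0 + |2|·2^1 + |-2|·2^2
  = 4 + 4 + 8 = 16.
This bounds M(r) := max_{|z|=r} |p(z)| from above; equality holds iff all terms c_k z^k can be made to align in phase at a single z on |z|=r.
Part (b). At z = 2 (real, on the circle |z| = r):
  p(2) = (-4)·2^0 + (2)·2^1 + (-2)·2^2 = -8.
  |p(2)| = 8.
Check: |p(2)| = 8 ≤ 16 = M_tri(2). ✓ Equality does not hold at z = 2 (the coefficients have mixed signs, so the terms do not all align in phase there).

M_tri(2) = 16; |p(2)| = 8; equality at z=2: no.


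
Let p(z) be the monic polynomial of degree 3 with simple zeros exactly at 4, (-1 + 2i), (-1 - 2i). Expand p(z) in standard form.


The polynomial is p(z) = ∏_{α ∈ S} (z − α), where S = {4, (-1 + 2i), (-1 - 2i)}.
Expanding the product yields: p(z) = z^3 -2·z^2 -3·z -20.
Note conjugate pairs combine to real quadratics: (z − (-1+2i))(z − (-1−2i)) = z² + 2z + 5.
The resulting polynomial has degree 3 and real coefficients as required.

p(z) = z^3 -2·z^2 -3·z -20.


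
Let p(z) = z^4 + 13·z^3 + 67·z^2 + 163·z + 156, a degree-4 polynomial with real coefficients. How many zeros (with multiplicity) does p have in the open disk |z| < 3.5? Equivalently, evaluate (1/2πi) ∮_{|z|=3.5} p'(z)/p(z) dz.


The zeros of p are: -3, -4, (-3 + 2i), (-3 - 2i).
Their magnitudes are: 3, 4, 3.606, 3.606.
Zeros with |z| < R = 3.5: -3.
Count = 1.
By the argument principle, (1/2πi) ∮_{|z|=R} p'(z)/p(z) dz equals exactly this count.

Number of zeros inside |z| < 3.5: 1.


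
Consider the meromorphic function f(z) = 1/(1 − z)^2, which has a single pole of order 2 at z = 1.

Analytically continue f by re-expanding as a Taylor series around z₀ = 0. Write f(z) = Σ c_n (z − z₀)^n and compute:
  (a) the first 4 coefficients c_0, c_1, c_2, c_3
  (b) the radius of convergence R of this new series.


Let w = z − z₀, so z = z₀ + w.
Then 1 − z = 1 − (z₀ + w) = (1 − z₀) − w = 1 − w.
f(z) = 1/(1 − w)^2 = (1/(1)^2) · (1 − w/(1))^{−2}.
By the binomial series (1−u)^{−2} = Σ_{n≥0} C(n+1, 1) u^n for |u|<1, with u = w/(1):
  c_n = C(n+1, 1) / (1)^(n+2).
  c_0 = 1/(1)^2 = 1.
  c_1 = 2/(1)^3 = 2.
  c_2 = 3/(1)^4 = 3.
  c_3 = 4/(1)^5 = 4.
The series is valid for |w/d| < 1, i.e. |z − z₀| < |d|.
Radius of convergence: R = |1 − z₀| = |1| = 1 (distance from z₀ to the singularity z = 1).

c_0 = 1, c_1 = 2, c_2 = 3, c_3 = 4; R = 1.


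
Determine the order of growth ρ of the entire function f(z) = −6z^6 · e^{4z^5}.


M(r) = max_{|z|=r} |-6|·|z|^6·|e^{4z^5}| = 6·r^6 · e^{4r^5} (the factors attain their maxima compatibly on |z|=r). Then log M(r) = log 6 + 6·log r + 4r^5, dominated by the last term, so log log M(r) ~ 5·log r. The polynomial factor -6z^6 contributes only a log r term and does not affect the order. ρ = 5.
Therefore ρ = 5.

Order ρ = 5.


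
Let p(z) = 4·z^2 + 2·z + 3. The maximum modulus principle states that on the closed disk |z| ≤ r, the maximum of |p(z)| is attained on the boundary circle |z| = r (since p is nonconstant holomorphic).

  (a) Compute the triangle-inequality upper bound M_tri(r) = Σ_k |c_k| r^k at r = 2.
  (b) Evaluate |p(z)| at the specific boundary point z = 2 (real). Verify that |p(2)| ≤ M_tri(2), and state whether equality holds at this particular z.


Coefficients: c_0 = 3, c_1 = 2, c_2 = 4. Radius r = 2.
Part (a). Triangle bound: M_tri(r) = Σ_k |c_k| r^k
  = |3|·2^0 + |2|·2^1 + |4|·2^2
  = 3 + 4 + 16 = 23.
This bounds M(r) := max_{|z|=r} |p(z)| from above; equality holds iff all terms c_k z^k can be made to align in phase at a single z on |z|=r.
Part (b). At z = 2 (real, on the circle |z| = r):
  p(2) = (3)·2^0 + (2)·2^1 + (4)·2^2 = 23.
  |p(2)| = 23.
Since all nonzero coefficients share the same sign, |p(2)| = 23 = M_tri(2); the triangle bound is attained at z = 2, so in fact M(r) = 23.

M_tri(2) = 23; |p(2)| = 23; equality at z=2: yes.


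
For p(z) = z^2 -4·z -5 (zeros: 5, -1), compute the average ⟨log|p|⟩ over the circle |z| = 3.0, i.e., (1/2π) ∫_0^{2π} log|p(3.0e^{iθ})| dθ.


Zeros: -1, 5; r = 3.0.
Inside |z| < r: -1. Outside (|z| ≥ r): 5.
p(0) = -5, so log|p(0)| = log(5) = 1.6094.
Apply Jensen: I(r) = log|p(0)| + Σ_k log(r/|z_k|), summed over zeros inside |z| < r.
  log(r/|z_k|) for z_k = -1: log(3.0/1) = 1.0986
  Outside zeros (5) contribute nothing to the Jensen sum.
Sum over inside zeros: 1.0986.
I(r) = log|p(0)| + (inside sum) = 1.6094 + 1.0986 = 2.7081.
Note: since some zeros are outside |z| ≤ r, the simplified n·log(r) form does NOT apply — only the inside zeros contribute.

I(r) ≈ 2.7081.


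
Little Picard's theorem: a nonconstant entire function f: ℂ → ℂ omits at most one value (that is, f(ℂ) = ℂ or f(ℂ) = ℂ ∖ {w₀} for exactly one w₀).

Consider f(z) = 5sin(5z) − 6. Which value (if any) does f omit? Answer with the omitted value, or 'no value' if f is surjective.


Little Picard bounds the complement of f(ℂ) to at most one point.
sin is entire and surjective onto ℂ: for every w ∈ ℂ, sin(ζ) = w has a solution ζ ∈ ℂ (e.g., via the complex inverse arcsin). With ζ = 5z this gives z = ζ/(5). Then 5·sin(5z) takes every value in 5·ℂ = ℂ, and adding -6 is a bijection of ℂ. So f is surjective and omits no value. (Note: only on the real line is sin bounded by [−1, 1].)

Omitted value: no value.


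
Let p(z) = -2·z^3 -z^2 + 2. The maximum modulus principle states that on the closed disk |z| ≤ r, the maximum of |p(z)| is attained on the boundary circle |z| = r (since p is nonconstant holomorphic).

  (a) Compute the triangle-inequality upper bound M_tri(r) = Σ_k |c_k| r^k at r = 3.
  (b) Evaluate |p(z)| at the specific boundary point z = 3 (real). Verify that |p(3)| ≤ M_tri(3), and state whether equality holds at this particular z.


Coefficients: c_0 = 2, c_1 = 0, c_2 = -1, c_3 = -2. Radius r = 3.
Part (a). Triangle bound: M_tri(r) = Σ_k |c_k| r^k
  = |2|·3^0 + |0|·3^1 + |-1|·3^2 + |-2|·3^3
  = 2 + 0 + 9 + 54 = 65.
This bounds M(r) := max_{|z|=r} |p(z)| from above; equality holds iff all terms c_k z^k can be made to align in phase at a single z on |z|=r.
Part (b). At z = 3 (real, on the circle |z| = r):
  p(3) = (2)·3^0 + (0)·3^1 + (-1)·3^2 + (-2)·3^3 = -61.
  |p(3)| = 61.
Check: |p(3)| = 61 ≤ 65 = M_tri(3). ✓ Equality does not hold at z = 3 (the coefficients have mixed signs, so the terms do not all align in phase there).

M_tri(3) = 65; |p(3)| = 61; equality at z=3: no.


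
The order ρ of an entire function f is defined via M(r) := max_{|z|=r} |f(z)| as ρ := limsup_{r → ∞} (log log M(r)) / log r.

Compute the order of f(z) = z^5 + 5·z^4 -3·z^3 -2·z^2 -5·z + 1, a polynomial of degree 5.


|f(z)| ≤ Σ|c_k|·r^k = O(r^5) as r → ∞. Polynomial growth is O(e^{r^ε}) for every ε > 0 (since r^5/e^{r^ε} → 0), so ρ ≤ ε for all ε > 0, i.e. ρ = 0. Every nonconstant polynomial has order 0.
Therefore ρ = 0.

Order ρ = 0.


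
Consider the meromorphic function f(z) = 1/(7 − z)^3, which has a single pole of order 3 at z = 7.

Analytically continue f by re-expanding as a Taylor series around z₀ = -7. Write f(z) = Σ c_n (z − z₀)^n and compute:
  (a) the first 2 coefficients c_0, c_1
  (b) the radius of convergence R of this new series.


Let w = z − z₀, so z = z₀ + w.
Then 7 − z = 7 − (z₀ + w) = (7 − z₀) − w = 14 − w.
f(z) = 1/(14 − w)^3 = (1/(14)^3) · (1 − w/(14))^{−3}.
By the binomial series (1−u)^{−3} = Σ_{n≥0} C(n+2, 2) u^n for |u|<1, with u = w/(14):
  c_n = C(n+2, 2) / (14)^(n+3).
  c_0 = 1/(14)^3 = 1/2744.
  c_1 = 3/(14)^4 = 3/38416.
The series is valid for |w/d| < 1, i.e. |z − z₀| < |d|.
Radius of convergence: R = |7 − z₀| = |14| = 14 (distance from z₀ to the singularity z = 7).

c_0 = 1/2744, c_1 = 3/38416; R = 14.


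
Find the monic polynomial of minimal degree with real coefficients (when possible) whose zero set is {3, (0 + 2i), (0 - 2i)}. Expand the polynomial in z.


The polynomial is p(z) = ∏_{α ∈ S} (z − α), where S = {3, (0 + 2i), (0 - 2i)}.
Expanding the product yields: p(z) = z^3 -3·z^2 + 4·z -12.
Note conjugate pairs combine to real quadratics: (z − (0+2i))(z − (0−2i)) = z² + 4.
The resulting polynomial has degree 3 and real coefficients as required.

p(z) = z^3 -3·z^2 + 4·z -12.


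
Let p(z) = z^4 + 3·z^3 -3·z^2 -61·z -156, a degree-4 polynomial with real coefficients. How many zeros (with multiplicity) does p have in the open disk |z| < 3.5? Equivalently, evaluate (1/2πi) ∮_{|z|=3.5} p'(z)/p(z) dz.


The zeros of p are: -3, 4, (-2 + 3i), (-2 - 3i).
Their magnitudes are: 3, 4, 3.606, 3.606.
Zeros with |z| < R = 3.5: -3.
Count = 1.
By the argument principle, (1/2πi) ∮_{|z|=R} p'(z)/p(z) dz equals exactly this count.

Number of zeros inside |z| < 3.5: 1.


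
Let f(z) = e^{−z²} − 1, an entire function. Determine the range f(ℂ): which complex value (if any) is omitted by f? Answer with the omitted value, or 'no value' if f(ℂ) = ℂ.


Little Picard bounds the complement of f(ℂ) to at most one point.
The exponent g(z) = −z² is a nonconstant polynomial, hence surjective onto ℂ. So e^{g(z)} takes every value in {e^w : w ∈ ℂ} = ℂ ∖ {0}. Adding -1 shifts the range to ℂ ∖ {-1}. f omits exactly -1.

Omitted value: -1.


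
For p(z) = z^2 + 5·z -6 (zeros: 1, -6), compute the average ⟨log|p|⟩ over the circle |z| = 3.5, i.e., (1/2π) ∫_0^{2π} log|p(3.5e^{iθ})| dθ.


Zeros: -6, 1; r = 3.5.
Inside |z| < r: 1. Outside (|z| ≥ r): -6.
p(0) = -6, so log|p(0)| = log(6) = 1.7918.
Apply Jensen: I(r) = log|p(0)| + Σ_k log(r/|z_k|), summed over zeros inside |z| < r.
  log(r/|z_k|) for z_k = 1: log(3.5/1) = 1.2528
  Outside zeros (-6) contribute nothing to the Jensen sum.
Sum over inside zeros: 1.2528.
I(r) = log|p(0)| + (inside sum) = 1.7918 + 1.2528 = 3.0445.
Note: since some zeros are outside |z| ≤ r, the simplified n·log(r) form does NOT apply — only the inside zeros contribute.

I(r) ≈ 3.0445.


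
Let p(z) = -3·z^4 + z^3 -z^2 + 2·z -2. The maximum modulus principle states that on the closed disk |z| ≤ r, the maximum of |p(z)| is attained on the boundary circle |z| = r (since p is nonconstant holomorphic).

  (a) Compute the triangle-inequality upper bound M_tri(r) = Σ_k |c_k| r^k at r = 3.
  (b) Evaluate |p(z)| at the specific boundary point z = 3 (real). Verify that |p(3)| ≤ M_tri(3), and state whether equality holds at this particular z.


Coefficients: c_0 = -2, c_1 = 2, c_2 = -1, c_3 = 1, c_4 = -3. Radius r = 3.
Part (a). Triangle bound: M_tri(r) = Σ_k |c_k| r^k
  = |-2|·3^0 + |2|·3^1 + |-1|·3^2 + |1|·3^3 + |-3|·3^4
  = 2 + 6 + 9 + 27 + 243 = 287.
This bounds M(r) := max_{|z|=r} |p(z)| from above; equality holds iff all terms c_k z^k can be made to align in phase at a single z on |z|=r.
Part (b). At z = 3 (real, on the circle |z| = r):
  p(3) = (-2)·3^0 + (2)·3^1 + (-1)·3^2 + (1)·3^3 + (-3)·3^4 = -221.
  |p(3)| = 221.
Check: |p(3)| = 221 ≤ 287 = M_tri(3). ✓ Equality does not hold at z = 3 (the coefficients have mixed signs, so the terms do not all align in phase there).

M_tri(3) = 287; |p(3)| = 221; equality at z=3: no.


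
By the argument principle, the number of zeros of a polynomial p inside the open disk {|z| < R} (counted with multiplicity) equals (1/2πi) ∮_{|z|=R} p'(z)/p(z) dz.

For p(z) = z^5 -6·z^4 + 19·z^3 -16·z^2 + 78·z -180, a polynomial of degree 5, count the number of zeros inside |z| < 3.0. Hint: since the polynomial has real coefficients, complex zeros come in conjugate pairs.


The zeros of p are: (3 + 3i), (3 - 3i), 2, (-1 + 2i), (-1 - 2i).
Their magnitudes are: 4.243, 4.243, 2, 2.236, 2.236.
Zeros with |z| < R = 3.0: 2, (-1 + 2i), (-1 - 2i).
Count = 3.
By the argument principle, (1/2πi) ∮_{|z|=R} p'(z)/p(z) dz equals exactly this count.

Number of zeros inside |z| < 3.0: 3.


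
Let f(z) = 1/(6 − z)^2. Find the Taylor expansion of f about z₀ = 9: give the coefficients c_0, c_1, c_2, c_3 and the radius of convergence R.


Let w = z − z₀, so z = z₀ + w.
Then 6 − z = 6 − (z₀ + w) = (6 − z₀) − w = -3 − w.
f(z) = 1/(-3 − w)^2 = (1/(-3)^2) · (1 − w/(-3))^{−2}.
By the binomial series (1−u)^{−2} = Σ_{n≥0} C(n+1, 1) u^n for |u|<1, with u = w/(-3):
  c_n = C(n+1, 1) / (-3)^(n+2).
  c_0 = 1/(-3)^2 = 1/9.
  c_1 = 2/(-3)^3 = -2/27.
  c_2 = 3/(-3)^4 = 1/27.
  c_3 = 4/(-3)^5 = -4/243.
The series is valid for |w/d| < 1, i.e. |z − z₀| < |d|.
Radius of convergence: R = |6 − z₀| = |-3| = 3 (distance from z₀ to the singularity z = 6).

c_0 = 1/9, c_1 = -2/27, c_2 = 1/27, c_3 = -4/243; R = 3.


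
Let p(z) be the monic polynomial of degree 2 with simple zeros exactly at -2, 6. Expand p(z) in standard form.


The polynomial is p(z) = ∏_{α ∈ S} (z − α), where S = {-2, 6}.
Expanding the product yields: p(z) = z^2 -4·z -12.
The resulting polynomial has degree 2 and real coefficients as required.

p(z) = z^2 -4·z -12.


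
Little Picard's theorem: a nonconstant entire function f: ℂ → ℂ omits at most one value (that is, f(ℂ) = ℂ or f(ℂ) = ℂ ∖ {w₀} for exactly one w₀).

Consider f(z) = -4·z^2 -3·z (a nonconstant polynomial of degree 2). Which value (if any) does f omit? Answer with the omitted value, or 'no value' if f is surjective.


Little Picard bounds the complement of f(ℂ) to at most one point.
For every w ∈ ℂ, the equation p(z) − w = 0 is a nonconstant polynomial in z and hence has at least one root by the fundamental theorem of algebra. So p is surjective onto ℂ, omitting no value.

Omitted value: no value.


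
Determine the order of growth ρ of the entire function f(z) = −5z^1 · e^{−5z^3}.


M(r) = max_{|z|=r} |-5|·|z|^1·|e^{−5z^3}| = 5·r^1 · e^{5r^3} (the factors attain their maxima compatibly on |z|=r). Then log M(r) = log 5 + 1·log r + 5r^3, dominated by the last term, so log log M(r) ~ 3·log r. The polynomial factor -5z^1 contributes only a log r term and does not affect the order. ρ = 3.
Therefore ρ = 3.

Order ρ = 3.


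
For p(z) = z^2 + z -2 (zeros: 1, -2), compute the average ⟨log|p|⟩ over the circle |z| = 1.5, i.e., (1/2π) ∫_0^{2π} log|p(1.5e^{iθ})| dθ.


Zeros: -2, 1; r = 1.5.
Inside |z| < r: 1. Outside (|z| ≥ r): -2.
p(0) = -2, so log|p(0)| = log(2) = 0.6931.
Apply Jensen: I(r) = log|p(0)| + Σ_k log(r/|z_k|), summed over zeros inside |z| < r.
  log(r/|z_k|) for z_k = 1: log(1.5/1) = 0.4055
  Outside zeros (-2) contribute nothing to the Jensen sum.
Sum over inside zeros: 0.4055.
I(r) = log|p(0)| + (inside sum) = 0.6931 + 0.4055 = 1.0986.
Note: since some zeros are outside |z| ≤ r, the simplified n·log(r) form does NOT apply — only the inside zeros contribute.

I(r) ≈ 1.0986.


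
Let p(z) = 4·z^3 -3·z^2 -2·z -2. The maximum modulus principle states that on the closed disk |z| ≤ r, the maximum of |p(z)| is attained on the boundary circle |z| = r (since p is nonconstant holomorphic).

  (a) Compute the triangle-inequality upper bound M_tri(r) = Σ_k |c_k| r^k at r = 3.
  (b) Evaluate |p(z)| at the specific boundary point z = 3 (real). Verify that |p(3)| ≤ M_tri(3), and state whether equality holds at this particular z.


Coefficients: c_0 = -2, c_1 = -2, c_2 = -3, c_3 = 4. Radius r = 3.
Part (a). Triangle bound: M_tri(r) = Σ_k |c_k| r^k
  = |-2|·3^0 + |-2|·3^1 + |-3|·3^2 + |4|·3^3
  = 2 + 6 + 27 + 108 = 143.
This bounds M(r) := max_{|z|=r} |p(z)| from above; equality holds iff all terms c_k z^k can be made to align in phase at a single z on |z|=r.
Part (b). At z = 3 (real, on the circle |z| = r):
  p(3) = (-2)·3^0 + (-2)·3^1 + (-3)·3^2 + (4)·3^3 = 73.
  |p(3)| = 73.
Check: |p(3)| = 73 ≤ 143 = M_tri(3). ✓ Equality does not hold at z = 3 (the coefficients have mixed signs, so the terms do not all align in phase there).

M_tri(3) = 143; |p(3)| = 73; equality at z=3: no.


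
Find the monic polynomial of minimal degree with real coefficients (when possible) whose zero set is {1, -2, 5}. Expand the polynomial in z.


The polynomial is p(z) = ∏_{α ∈ S} (z − α), where S = {1, -2, 5}.
Expanding the product yields: p(z) = z^3 -4·z^2 -7·z + 10.
The resulting polynomial has degree 3 and real coefficients as required.

p(z) = z^3 -4·z^2 -7·z + 10.


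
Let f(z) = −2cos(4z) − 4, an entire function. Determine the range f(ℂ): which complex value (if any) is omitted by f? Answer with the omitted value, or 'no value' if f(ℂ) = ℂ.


Little Picard bounds the complement of f(ℂ) to at most one point.
cos is entire and surjective onto ℂ: for every w ∈ ℂ, cos(ζ) = w has a solution ζ ∈ ℂ (e.g., via the complex inverse arccos). With ζ = 4z this gives z = ζ/(4). Then -2·cos(4z) takes every value in -2·ℂ = ℂ, and adding -4 is a bijection of ℂ. So f is surjective and omits no value. (Note: only on the real line is cos bounded by [−1, 1].)

Omitted value: no value.


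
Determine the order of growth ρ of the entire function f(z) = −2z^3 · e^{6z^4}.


M(r) = max_{|z|=r} |-2|·|z|^3·|e^{6z^4}| = 2·r^3 · e^{6r^4} (the factors attain their maxima compatibly on |z|=r). Then log M(r) = log 2 + 3·log r + 6r^4, dominated by the last term, so log log M(r) ~ 4·log r. The polynomial factor -2z^3 contributes only a log r term and does not affect the order. ρ = 4.
Therefore ρ = 4.

Order ρ = 4.


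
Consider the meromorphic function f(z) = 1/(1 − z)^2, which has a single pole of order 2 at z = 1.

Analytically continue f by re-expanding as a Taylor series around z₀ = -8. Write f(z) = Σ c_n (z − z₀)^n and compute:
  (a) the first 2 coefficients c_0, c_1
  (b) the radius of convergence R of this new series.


Let w = z − z₀, so z = z₀ + w.
Then 1 − z = 1 − (z₀ + w) = (1 − z₀) − w = 9 − w.
f(z) = 1/(9 − w)^2 = (1/(9)^2) · (1 − w/(9))^{−2}.
By the binomial series (1−u)^{−2} = Σ_{n≥0} C(n+1, 1) u^n for |u|<1, with u = w/(9):
  c_n = C(n+1, 1) / (9)^(n+2).
  c_0 = 1/(9)^2 = 1/81.
  c_1 = 2/(9)^3 = 2/729.
The series is valid for |w/d| < 1, i.e. |z − z₀| < |d|.
Radius of convergence: R = |1 − z₀| = |9| = 9 (distance from z₀ to the singularity z = 1).

c_0 = 1/81, c_1 = 2/729; R = 9.


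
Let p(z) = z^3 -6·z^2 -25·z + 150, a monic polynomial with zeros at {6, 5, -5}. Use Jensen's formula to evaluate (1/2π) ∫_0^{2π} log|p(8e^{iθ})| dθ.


Zeros: -5, 5, 6; r = 8.
Inside |z| < r: -5, 5, 6. Outside (|z| ≥ r): ∅.
p(0) = 150, so log|p(0)| = log(150) = 5.0106.
Apply Jensen: I(r) = log|p(0)| + Σ_k log(r/|z_k|), summed over zeros inside |z| < r.
  log(r/|z_k|) for z_k = 6: log(8/6) = 0.2877
  log(r/|z_k|) for z_k = 5: log(8/5) = 0.4700
  log(r/|z_k|) for z_k = -5: log(8/5) = 0.4700
Sum over inside zeros: 1.2277.
I(r) = log|p(0)| + (inside sum) = 5.0106 + 1.2277 = 6.2383.
Closed form (all zeros inside, monic): I(r) = n·log(r) = 3·log(8) = 6.2383. ✓

I(r) ≈ 6.2383.


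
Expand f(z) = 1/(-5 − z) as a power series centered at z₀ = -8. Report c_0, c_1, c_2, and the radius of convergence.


Let w = z − z₀, so z = z₀ + w.
Then -5 − z = -5 − (z₀ + w) = (-5 − z₀) − w = 3 − w.
f(z) = 1/(3 − w) = (1/(3)) · 1/(1 − w/(3)) = Σ_{n≥0} w^n / (3)^(n+1).
So c_n = 1/(3)^(n+1):
  c_0 = 1/(3)^1 = 1/3.
  c_1 = 1/(3)^2 = 1/9.
  c_2 = 1/(3)^3 = 1/27.
The series is valid for |w/d| < 1, i.e. |z − z₀| < |d|.
Radius of convergence: R = |-5 − z₀| = |3| = 3 (distance from z₀ to the singularity z = -5).

c_0 = 1/3, c_1 = 1/9, c_2 = 1/27; R = 3.


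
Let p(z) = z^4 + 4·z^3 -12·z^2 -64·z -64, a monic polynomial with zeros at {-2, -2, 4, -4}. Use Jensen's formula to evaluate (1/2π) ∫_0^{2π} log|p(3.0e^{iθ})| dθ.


Zeros: -4, -2, -2, 4; r = 3.0.
Inside |z| < r: -2, -2. Outside (|z| ≥ r): -4, 4.
p(0) = -64, so log|p(0)| = log(64) = 4.1589.
Apply Jensen: I(r) = log|p(0)| + Σ_k log(r/|z_k|), summed over zeros inside |z| < r.
  log(r/|z_k|) for z_k = -2: log(3.0/2) = 0.4055
  log(r/|z_k|) for z_k = -2: log(3.0/2) = 0.4055
  Outside zeros (-4, 4) contribute nothing to the Jensen sum.
Sum over inside zeros: 0.8109.
I(r) = log|p(0)| + (inside sum) = 4.1589 + 0.8109 = 4.9698.
Note: since some zeros are outside |z| ≤ r, the simplified n·log(r) form does NOT apply — only the inside zeros contribute.

I(r) ≈ 4.9698.


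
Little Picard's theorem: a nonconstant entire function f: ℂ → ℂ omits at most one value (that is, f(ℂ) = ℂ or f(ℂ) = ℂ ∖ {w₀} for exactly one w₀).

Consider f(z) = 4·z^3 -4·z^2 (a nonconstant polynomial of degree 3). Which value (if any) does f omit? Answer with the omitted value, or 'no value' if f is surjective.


Little Picard bounds the complement of f(ℂ) to at most one point.
For every w ∈ ℂ, the equation p(z) − w = 0 is a nonconstant polynomial in z and hence has at least one root by the fundamental theorem of algebra. So p is surjective onto ℂ, omitting no value.

Omitted value: no value.


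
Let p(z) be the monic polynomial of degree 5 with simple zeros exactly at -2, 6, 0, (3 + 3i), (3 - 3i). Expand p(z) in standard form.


The polynomial is p(z) = ∏_{α ∈ S} (z − α), where S = {-2, 6, 0, (3 + 3i), (3 - 3i)}.
Expanding the product yields: p(z) = z^5 -10·z^4 + 30·z^3 -216·z.
Note conjugate pairs combine to real quadratics: (z − (3+3i))(z − (3−3i)) = z² − 6z + 18.
The resulting polynomial has degree 5 and real coefficients as required.

p(z) = z^5 -10·z^4 + 30·z^3 -216·z.


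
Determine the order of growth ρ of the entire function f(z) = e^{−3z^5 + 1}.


|e^{−3z^5 + 1}| = e^{Re(-3·z^5) + 1} ≤ e^{3|z|^5 + 1} = e^{3r^5 + 1} on |z| = r, so ρ ≤ 5. Choosing z on |z|=r so that -3·z^5 is real positive (always possible by picking arg z appropriately) gives |f(z)| = e^{3r^5 + 1}, matching the bound. The additive constant 1 does not affect log log M(r) ~ 5·log r. Hence ρ = 5.
Therefore ρ = 5.

Order ρ = 5.


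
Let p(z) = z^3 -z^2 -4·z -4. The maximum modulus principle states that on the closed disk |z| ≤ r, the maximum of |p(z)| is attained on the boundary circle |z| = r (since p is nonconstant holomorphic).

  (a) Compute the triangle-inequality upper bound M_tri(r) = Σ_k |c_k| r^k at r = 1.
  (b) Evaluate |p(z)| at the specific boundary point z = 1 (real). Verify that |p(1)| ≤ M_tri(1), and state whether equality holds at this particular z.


Coefficients: c_0 = -4, c_1 = -4, c_2 = -1, c_3 = 1. Radius r = 1.
Part (a). Triangle bound: M_tri(r) = Σ_k |c_k| r^k
  = |-4|·1^0 + |-4|·1^1 + |-1|·1^2 + |1|·1^3
  = 4 + 4 + 1 + 1 = 10.
This bounds M(r) := max_{|z|=r} |p(z)| from above; equality holds iff all terms c_k z^k can be made to align in phase at a single z on |z|=r.
Part (b). At z = 1 (real, on the circle |z| = r):
  p(1) = (-4)·1^0 + (-4)·1^1 + (-1)·1^2 + (1)·1^3 = -8.
  |p(1)| = 8.
Check: |p(1)| = 8 ≤ 10 = M_tri(1). ✓ Equality does not hold at z = 1 (the coefficients have mixed signs, so the terms do not all align in phase there).

M_tri(1) = 10; |p(1)| = 8; equality at z=1: no.


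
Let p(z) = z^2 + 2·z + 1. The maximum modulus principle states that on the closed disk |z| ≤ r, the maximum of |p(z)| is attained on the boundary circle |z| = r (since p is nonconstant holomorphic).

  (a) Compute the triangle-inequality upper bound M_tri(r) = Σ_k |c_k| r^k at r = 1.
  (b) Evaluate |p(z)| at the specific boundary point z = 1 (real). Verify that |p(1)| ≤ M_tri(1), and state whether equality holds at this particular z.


Coefficients: c_0 = 1, c_1 = 2, c_2 = 1. Radius r = 1.
Part (a). Triangle bound: M_tri(r) = Σ_k |c_k| r^k
  = |1|·1^0 + |2|·1^1 + |1|·1^2
  = 1 + 2 + 1 = 4.
This bounds M(r) := max_{|z|=r} |p(z)| from above; equality holds iff all terms c_k z^k can be made to align in phase at a single z on |z|=r.
Part (b). At z = 1 (real, on the circle |z| = r):
  p(1) = (1)·1^0 + (2)·1^1 + (1)·1^2 = 4.
  |p(1)| = 4.
Since all nonzero coefficients share the same sign, |p(1)| = 4 = M_tri(1); the triangle bound is attained at z = 1, so in fact M(r) = 4.

M_tri(1) = 4; |p(1)| = 4; equality at z=1: yes.


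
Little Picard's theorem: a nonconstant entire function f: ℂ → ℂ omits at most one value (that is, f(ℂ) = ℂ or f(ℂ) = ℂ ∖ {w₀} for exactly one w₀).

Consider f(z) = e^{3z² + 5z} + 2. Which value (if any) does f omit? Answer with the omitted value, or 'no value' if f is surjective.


Little Picard bounds the complement of f(ℂ) to at most one point.
The exponent g(z) = 3z² + 5z is a nonconstant polynomial, hence surjective onto ℂ. So e^{g(z)} takes every value in {e^w : w ∈ ℂ} = ℂ ∖ {0}. Adding 2 shifts the range to ℂ ∖ {2}. f omits exactly 2.

Omitted value: 2.


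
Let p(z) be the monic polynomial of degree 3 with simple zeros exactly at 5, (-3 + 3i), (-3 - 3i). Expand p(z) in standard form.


The polynomial is p(z) = ∏_{α ∈ S} (z − α), where S = {5, (-3 + 3i), (-3 - 3i)}.
Expanding the product yields: p(z) = z^3 + z^2 -12·z -90.
Note conjugate pairs combine to real quadratics: (z − (-3+3i))(z − (-3−3i)) = z² + 6z + 18.
The resulting polynomial has degree 3 and real coefficients as required.

p(z) = z^3 + z^2 -12·z -90.


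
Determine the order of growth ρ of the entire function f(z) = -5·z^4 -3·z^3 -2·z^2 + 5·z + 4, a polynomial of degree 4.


|f(z)| ≤ Σ|c_k|·r^k = O(r^4) as r → ∞. Polynomial growth is O(e^{r^ε}) for every ε > 0 (since r^4/e^{r^ε} → 0), so ρ ≤ ε for all ε > 0, i.e. ρ = 0. Every nonconstant polynomial has order 0.
Therefore ρ = 0.

Order ρ = 0.


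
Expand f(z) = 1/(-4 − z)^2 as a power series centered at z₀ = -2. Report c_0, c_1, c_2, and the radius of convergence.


Let w = z − z₀, so z = z₀ + w.
Then -4 − z = -4 − (z₀ + w) = (-4 − z₀) − w = -2 − w.
f(z) = 1/(-2 − w)^2 = (1/(-2)^2) · (1 − w/(-2))^{−2}.
By the binomial series (1−u)^{−2} = Σ_{n≥0} C(n+1, 1) u^n for |u|<1, with u = w/(-2):
  c_n = C(n+1, 1) / (-2)^(n+2).
  c_0 = 1/(-2)^2 = 1/4.
  c_1 = 2/(-2)^3 = -1/4.
  c_2 = 3/(-2)^4 = 3/16.
The series is valid for |w/d| < 1, i.e. |z − z₀| < |d|.
Radius of convergence: R = |-4 − z₀| = |-2| = 2 (distance from z₀ to the singularity z = -4).

c_0 = 1/4, c_1 = -1/4, c_2 = 3/16; R = 2.


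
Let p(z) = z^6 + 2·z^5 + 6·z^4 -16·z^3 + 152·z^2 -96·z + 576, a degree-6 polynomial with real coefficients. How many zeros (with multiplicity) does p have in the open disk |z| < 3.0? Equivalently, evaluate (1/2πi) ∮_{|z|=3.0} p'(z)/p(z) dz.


The zeros of p are: (2 + 2i), (2 - 2i), (-3 + 3i), (-3 - 3i), (0 + 2i), (0 - 2i).
Their magnitudes are: 2.828, 2.828, 4.243, 4.243, 2, 2.
Zeros with |z| < R = 3.0: (2 + 2i), (2 - 2i), (0 + 2i), (0 - 2i).
Count = 4.
By the argument principle, (1/2πi) ∮_{|z|=R} p'(z)/p(z) dz equals exactly this count.

Number of zeros inside |z| < 3.0: 4.


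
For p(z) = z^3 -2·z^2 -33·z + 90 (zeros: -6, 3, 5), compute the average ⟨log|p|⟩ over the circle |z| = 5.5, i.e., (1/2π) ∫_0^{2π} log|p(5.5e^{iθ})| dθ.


Zeros: -6, 3, 5; r = 5.5.
Inside |z| < r: 3, 5. Outside (|z| ≥ r): -6.
p(0) = 90, so log|p(0)| = log(90) = 4.4998.
Apply Jensen: I(r) = log|p(0)| + Σ_k log(r/|z_k|), summed over zeros inside |z| < r.
  log(r/|z_k|) for z_k = 3: log(5.5/3) = 0.6061
  log(r/|z_k|) for z_k = 5: log(5.5/5) = 0.0953
  Outside zeros (-6) contribute nothing to the Jensen sum.
Sum over inside zeros: 0.7014.
I(r) = log|p(0)| + (inside sum) = 4.4998 + 0.7014 = 5.2013.
Note: since some zeros are outside |z| ≤ r, the simplified n·log(r) form does NOT apply — only the inside zeros contribute.

I(r) ≈ 5.2013.
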